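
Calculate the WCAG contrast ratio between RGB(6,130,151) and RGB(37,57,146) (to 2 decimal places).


Linearize each sRGB channel c=v/255: c/12.92 if c ≤ 0.04045 else ((c+0.055)/1.055)^2.4
L = 0.2126×R_lin + 0.7152×G_lin + 0.0722×B_lin
Color 1 (6,130,151):
  R=6: 6/255≈0.0235 ≤ 0.04045 → 0.0235/12.92 ≈ 0.00182
  G=130: 130/255≈0.5098 > 0.04045 → ((0.5098+0.055)/1.055)^2.4 ≈ 0.22323
  B=151: 151/255≈0.5922 > 0.04045 → ((0.5922+0.055)/1.055)^2.4 ≈ 0.30947
  L1 = 0.2126×0.00182 + 0.7152×0.22323 + 0.0722×0.30947 ≈ 0.18238
Color 2 (37,57,146):
  R=37: 37/255≈0.1451 > 0.04045 → ((0.1451+0.055)/1.055)^2.4 ≈ 0.01850
  G=57: 57/255≈0.2235 > 0.04045 → ((0.2235+0.055)/1.055)^2.4 ≈ 0.04092
  B=146: 146/255≈0.5725 > 0.04045 → ((0.5725+0.055)/1.055)^2.4 ≈ 0.28744
  L2 = 0.2126×0.01850 + 0.7152×0.04092 + 0.0722×0.28744 ≈ 0.05395
Lighter = 0.18238, Darker = 0.05395
Ratio = (L_lighter + 0.05) / (L_darker + 0.05)
Ratio = (0.18238 + 0.05) / (0.05395 + 0.05) = 0.23238 / 0.10395 ≈ 2.2356
Ratio ≈ 2.24:1


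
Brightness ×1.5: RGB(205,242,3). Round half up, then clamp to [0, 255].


Multiply each channel by 1.5, round half up, clamp to [0, 255]
R: 205×1.5 = 307.5 → round → 308 → clamp → 255
G: 242×1.5 = 363 → clamp → 255
B: 3×1.5 = 4.5 → round → 5
= RGB(255, 255, 5)


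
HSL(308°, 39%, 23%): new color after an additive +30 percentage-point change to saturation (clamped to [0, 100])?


Original S = 39%
Adjustment = +30 percentage points
New S = 39 + (30) = 69
Clamp to [0, 100] → 69
= HSL(308°, 69%, 23%)


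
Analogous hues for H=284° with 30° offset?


Base hue: 284°
Left analog: (284 - 30) mod 360 = 254°
Right analog: (284 + 30) mod 360 = 314°
Analogous hues = 254° and 314°


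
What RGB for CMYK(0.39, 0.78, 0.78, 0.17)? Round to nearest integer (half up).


R = 255 × (1-C) × (1-K) = 255 × 0.61 × 0.83 = 129.1065 → 129
G = 255 × (1-M) × (1-K) = 255 × 0.22 × 0.83 = 46.563 → 47
B = 255 × (1-Y) × (1-K) = 255 × 0.22 × 0.83 = 46.563 → 47
= RGB(129, 47, 47)


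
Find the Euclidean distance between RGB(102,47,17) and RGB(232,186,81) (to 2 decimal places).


d = √[(R₁-R₂)² + (G₁-G₂)² + (B₁-B₂)²]
d = √[(102-232)² + (47-186)² + (17-81)²]
d = √[16900 + 19321 + 4096]
d = √40317
d ≈ 200.79


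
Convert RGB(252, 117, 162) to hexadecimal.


R = 252 → FC (hex)
G = 117 → 75 (hex)
B = 162 → A2 (hex)
Hex = #FC75A2


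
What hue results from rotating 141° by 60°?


New hue = (H + rotation) mod 360
New hue = (141 + 60) mod 360
= 201 mod 360
= 201°


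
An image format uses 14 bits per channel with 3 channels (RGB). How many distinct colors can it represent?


Total bits = 14 bits/channel × 3 channels = 42 bits
Distinct colors = 2^42
= 4,398,046,511,104 colors


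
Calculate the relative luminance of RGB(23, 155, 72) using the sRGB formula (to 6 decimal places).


Linearize each channel (sRGB transfer function): c = v/255; c_lin = c/12.92 if c ≤ 0.04045, else ((c+0.055)/1.055)^2.4
  R: 23/255 ≈ 0.090196 > 0.04045 → ((0.090196+0.055)/1.055)^2.4 ≈ 0.008568
  G: 155/255 ≈ 0.607843 > 0.04045 → ((0.607843+0.055)/1.055)^2.4 ≈ 0.327778
  B: 72/255 ≈ 0.282353 > 0.04045 → ((0.282353+0.055)/1.055)^2.4 ≈ 0.064803
R_lin = 0.008568, G_lin = 0.327778, B_lin = 0.064803
L = 0.2126×R + 0.7152×G + 0.0722×B
L = 0.2126×0.008568 + 0.7152×0.327778 + 0.0722×0.064803
L ≈ 0.240927


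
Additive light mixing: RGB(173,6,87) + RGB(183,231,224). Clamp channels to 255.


Additive: each channel = min(255, C₁+C₂)
R: 173+183 = 356 → 255
G: 6+231 = 237 → 237
B: 87+224 = 311 → 255
= RGB(255, 237, 255)


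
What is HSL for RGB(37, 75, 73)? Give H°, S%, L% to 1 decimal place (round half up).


Normalize: R'=37/255≈0.1451, G'=75/255≈0.2941, B'=73/255≈0.2863
Max=75/255, Min=37/255, Δ=Max-Min=38/255
L = (Max+Min)/2 = (75+37)/510 = 112/510 = 0.21960… → L = 22.0%
L ≤ 0.5 → S = Δ/(Max+Min) = 38/(75+37) = 38/112 = 0.33928… → S = 33.9%
(the 1/255 factors cancel in S and H, so raw channel differences can be used)
Max is G' → H = 60 × ((B-R)/Δ + 2) = 60 × ((73-37)/38 + 2)
  36/38 + 2 = 0.9473… + 2 = 2.9473…
  H = 60 × 2.9473… = 176.842…° → H = 176.8°
= HSL(176.8°, 33.9%, 22.0%)


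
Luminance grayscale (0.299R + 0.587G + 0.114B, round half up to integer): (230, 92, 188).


Gray = 0.299×R + 0.587×G + 0.114×B
Gray = 0.299×230 + 0.587×92 + 0.114×188
Gray = 68.770 + 54.004 + 21.432
Gray = 144.206 → round half up → 144
Gray = 144


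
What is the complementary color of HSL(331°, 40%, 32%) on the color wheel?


Complement = opposite side of color wheel = hue + 180°
H' = (331 + 180) mod 360 = 151°
S and L unchanged.
= HSL(151°, 40%, 32%)


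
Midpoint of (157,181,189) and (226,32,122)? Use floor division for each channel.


Midpoint: each channel = ⌊(C₁+C₂)/2⌋
R: ⌊(157+226)/2⌋ = 191
G: ⌊(181+32)/2⌋ = 106
B: ⌊(189+122)/2⌋ = 155
= RGB(191, 106, 155)


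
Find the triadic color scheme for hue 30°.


Triadic: equally spaced at 120° intervals
H1 = 30°
H2 = (30 + 120) mod 360 = 150°
H3 = (30 + 240) mod 360 = 270°
Triadic = 30°, 150°, 270°


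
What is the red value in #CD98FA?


Color: #CD98FA
R = CD = 205
G = 98 = 152
B = FA = 250
Red = 205


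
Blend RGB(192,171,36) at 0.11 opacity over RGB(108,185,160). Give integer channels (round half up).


C = α×F + (1-α)×B, with 1-α = 0.89
R: 0.11×192 + 0.89×108 = 21.12 + 96.12 = 117.24 → 117
G: 0.11×171 + 0.89×185 = 18.81 + 164.65 = 183.46 → 183
B: 0.11×36 + 0.89×160 = 3.96 + 142.40 = 146.36 → 146
= RGB(117, 183, 146)


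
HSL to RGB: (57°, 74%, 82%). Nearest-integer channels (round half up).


H=57°, S=0.74, L=0.82
C = (1-|2L-1|)×S = (1-|0.64|)×0.74 = 0.2664
H' = H/60 = 57/60 ≈ 0.9500; X = C×(1-|H' mod 2 - 1|) = 0.25308
m = L - C/2 = 0.82 - 0.1332 = 0.6868
Sector ⌊H'⌋ = 0 → (R',G',B') = (0.2664, 0.25308, 0.0)
RGB = ((R'+m)×255, (G'+m)×255, (B'+m)×255) = (243.066, 239.6694, 175.134)
Round half up → RGB(243, 240, 175)


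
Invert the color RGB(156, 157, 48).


Invert: (255-R, 255-G, 255-B)
R: 255-156 = 99
G: 255-157 = 98
B: 255-48 = 207
= RGB(99, 98, 207)


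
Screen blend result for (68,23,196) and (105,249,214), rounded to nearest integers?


Screen: C = 255 - (255-A)×(255-B)/255, rounded to nearest integer
R: 255 - (255-68)×(255-105)/255 = 255 - 28050/255 ≈ 255 - 110.000 = 145.000 → 145
G: 255 - (255-23)×(255-249)/255 = 255 - 1392/255 ≈ 255 - 5.459 = 249.541 → 250
B: 255 - (255-196)×(255-214)/255 = 255 - 2419/255 ≈ 255 - 9.486 = 245.514 → 246
= RGB(145, 250, 246)


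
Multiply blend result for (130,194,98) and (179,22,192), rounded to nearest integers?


Multiply: C = A×B/255, rounded to nearest integer
R: 130×179/255 = 23270/255 ≈ 91.255 → 91
G: 194×22/255 = 4268/255 ≈ 16.737 → 17
B: 98×192/255 = 18816/255 ≈ 73.788 → 74
= RGB(91, 17, 74)


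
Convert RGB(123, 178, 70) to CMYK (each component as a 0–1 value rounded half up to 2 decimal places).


R'=123/255≈0.4824, G'=178/255≈0.6980, B'=70/255≈0.2745
K = 1 - max(R',G',B') = 1 - 178/255 = 77/255 = 0.30196… → 0.30
(1-R'-K)/(1-K) simplifies to (max-R)/max with max = 178:
C = (178-123)/178 = 55/178 = 0.30898… → 0.31
M = (178-178)/178 = 0/178 = 0 → 0.00
Y = (178-70)/178 = 108/178 = 0.60674… → 0.61
= CMYK(0.31, 0.00, 0.61, 0.30)


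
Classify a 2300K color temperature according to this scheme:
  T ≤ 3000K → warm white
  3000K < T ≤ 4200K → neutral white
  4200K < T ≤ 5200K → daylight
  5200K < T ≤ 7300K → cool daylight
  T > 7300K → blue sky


Temperature: 2300K
2300K ≤ 3000K → warm white
Classification: warm white


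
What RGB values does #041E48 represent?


04 → 4 (R)
1E → 30 (G)
48 → 72 (B)
= RGB(4, 30, 72)


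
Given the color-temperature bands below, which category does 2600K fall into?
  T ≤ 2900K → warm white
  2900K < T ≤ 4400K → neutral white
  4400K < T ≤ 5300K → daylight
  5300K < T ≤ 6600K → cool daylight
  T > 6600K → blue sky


Temperature: 2600K
2600K ≤ 2900K → warm white
Classification: warm white


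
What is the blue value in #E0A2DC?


Color: #E0A2DC
R = E0 = 224
G = A2 = 162
B = DC = 220
Blue = 220


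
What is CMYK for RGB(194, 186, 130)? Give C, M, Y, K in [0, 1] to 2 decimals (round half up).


R'=194/255≈0.7608, G'=186/255≈0.7294, B'=130/255≈0.5098
K = 1 - max(R',G',B') = 1 - 194/255 = 61/255 = 0.23921… → 0.24
(1-R'-K)/(1-K) simplifies to (max-R)/max with max = 194:
C = (194-194)/194 = 0/194 = 0 → 0.00
M = (194-186)/194 = 8/194 = 0.04123… → 0.04
Y = (194-130)/194 = 64/194 = 0.32989… → 0.33
= CMYK(0.00, 0.04, 0.33, 0.24)


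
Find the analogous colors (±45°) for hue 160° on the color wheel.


Base hue: 160°
Left analog: (160 - 45) mod 360 = 115°
Right analog: (160 + 45) mod 360 = 205°
Analogous hues = 115° and 205°


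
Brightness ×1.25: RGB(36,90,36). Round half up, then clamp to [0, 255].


Multiply each channel by 1.25, round half up, clamp to [0, 255]
R: 36×1.25 = 45
G: 90×1.25 = 112.5 → round → 113
B: 36×1.25 = 45
= RGB(45, 113, 45)


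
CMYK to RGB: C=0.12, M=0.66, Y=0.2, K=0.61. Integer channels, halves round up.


R = 255 × (1-C) × (1-K) = 255 × 0.88 × 0.39 = 87.516 → 88
G = 255 × (1-M) × (1-K) = 255 × 0.34 × 0.39 = 33.813 → 34
B = 255 × (1-Y) × (1-K) = 255 × 0.80 × 0.39 = 79.56 → 80
= RGB(88, 34, 80)


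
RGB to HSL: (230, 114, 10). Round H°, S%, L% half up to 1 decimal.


Normalize: R'=230/255≈0.9020, G'=114/255≈0.4471, B'=10/255≈0.0392
Max=230/255, Min=10/255, Δ=Max-Min=220/255
L = (Max+Min)/2 = (230+10)/510 = 240/510 = 0.47058… → L = 47.1%
L ≤ 0.5 → S = Δ/(Max+Min) = 220/(230+10) = 220/240 = 0.91666… → S = 91.7%
(the 1/255 factors cancel in S and H, so raw channel differences can be used)
Max is R' → H = 60 × (((G-B)/Δ) mod 6) = 60 × (((114-10)/220) mod 6)
  104/220 = 0.4727…
  H = 60 × 0.4727… = 28.363…° → H = 28.4°
= HSL(28.4°, 91.7%, 47.1%)


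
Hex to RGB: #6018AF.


60 → 96 (R)
18 → 24 (G)
AF → 175 (B)
= RGB(96, 24, 175)


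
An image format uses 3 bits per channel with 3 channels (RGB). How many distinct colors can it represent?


Total bits = 3 bits/channel × 3 channels = 9 bits
Distinct colors = 2^9
= 512 colors


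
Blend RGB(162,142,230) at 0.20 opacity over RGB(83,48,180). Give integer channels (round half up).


C = α×F + (1-α)×B, with 1-α = 0.80
R: 0.20×162 + 0.80×83 = 32.40 + 66.40 = 98.80 → 99
G: 0.20×142 + 0.80×48 = 28.40 + 38.40 = 66.80 → 67
B: 0.20×230 + 0.80×180 = 46.00 + 144.00 = 190.00 → 190
= RGB(99, 67, 190)


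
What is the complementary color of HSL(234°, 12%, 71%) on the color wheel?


Complement = opposite side of color wheel = hue + 180°
H' = (234 + 180) mod 360 = 54°
S and L unchanged.
= HSL(54°, 12%, 71%)


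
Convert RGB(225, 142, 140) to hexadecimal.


R = 225 → E1 (hex)
G = 142 → 8E (hex)
B = 140 → 8C (hex)
Hex = #E18E8C


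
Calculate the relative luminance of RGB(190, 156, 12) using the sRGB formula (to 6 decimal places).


Linearize each channel (sRGB transfer function): c = v/255; c_lin = c/12.92 if c ≤ 0.04045, else ((c+0.055)/1.055)^2.4
  R: 190/255 ≈ 0.745098 > 0.04045 → ((0.745098+0.055)/1.055)^2.4 ≈ 0.514918
  G: 156/255 ≈ 0.611765 > 0.04045 → ((0.611765+0.055)/1.055)^2.4 ≈ 0.332452
  B: 12/255 ≈ 0.047059 > 0.04045 → ((0.047059+0.055)/1.055)^2.4 ≈ 0.003677
R_lin = 0.514918, G_lin = 0.332452, B_lin = 0.003677
L = 0.2126×R + 0.7152×G + 0.0722×B
L = 0.2126×0.514918 + 0.7152×0.332452 + 0.0722×0.003677
L ≈ 0.347506


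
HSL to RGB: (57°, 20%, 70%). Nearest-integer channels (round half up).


H=57°, S=0.20, L=0.70
C = (1-|2L-1|)×S = (1-|0.40|)×0.20 = 0.12
H' = H/60 = 57/60 ≈ 0.9500; X = C×(1-|H' mod 2 - 1|) = 0.114
m = L - C/2 = 0.70 - 0.06 = 0.64
Sector ⌊H'⌋ = 0 → (R',G',B') = (0.12, 0.114, 0.0)
RGB = ((R'+m)×255, (G'+m)×255, (B'+m)×255) = (193.8, 192.27, 163.2)
Round half up → RGB(194, 192, 163)


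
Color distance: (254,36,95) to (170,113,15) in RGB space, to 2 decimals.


d = √[(R₁-R₂)² + (G₁-G₂)² + (B₁-B₂)²]
d = √[(254-170)² + (36-113)² + (95-15)²]
d = √[7056 + 5929 + 6400]
d = √19385
d ≈ 139.23


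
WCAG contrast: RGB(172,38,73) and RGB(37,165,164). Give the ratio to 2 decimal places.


Linearize each sRGB channel c=v/255: c/12.92 if c ≤ 0.04045 else ((c+0.055)/1.055)^2.4
L = 0.2126×R_lin + 0.7152×G_lin + 0.0722×B_lin
Color 1 (172,38,73):
  R=172: 172/255≈0.6745 > 0.04045 → ((0.6745+0.055)/1.055)^2.4 ≈ 0.41254
  G=38: 38/255≈0.1490 > 0.04045 → ((0.1490+0.055)/1.055)^2.4 ≈ 0.01938
  B=73: 73/255≈0.2863 > 0.04045 → ((0.2863+0.055)/1.055)^2.4 ≈ 0.06663
  L1 = 0.2126×0.41254 + 0.7152×0.01938 + 0.0722×0.06663 ≈ 0.10638
Color 2 (37,165,164):
  R=37: 37/255≈0.1451 > 0.04045 → ((0.1451+0.055)/1.055)^2.4 ≈ 0.01850
  G=165: 165/255≈0.6471 > 0.04045 → ((0.6471+0.055)/1.055)^2.4 ≈ 0.37626
  B=164: 164/255≈0.6431 > 0.04045 → ((0.6431+0.055)/1.055)^2.4 ≈ 0.37124
  L2 = 0.2126×0.01850 + 0.7152×0.37626 + 0.0722×0.37124 ≈ 0.29984
Lighter = 0.29984, Darker = 0.10638
Ratio = (L_lighter + 0.05) / (L_darker + 0.05)
Ratio = (0.29984 + 0.05) / (0.10638 + 0.05) = 0.34984 / 0.15638 ≈ 2.2371
Ratio ≈ 2.24:1


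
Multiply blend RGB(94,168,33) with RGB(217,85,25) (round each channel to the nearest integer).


Multiply: C = A×B/255, rounded to nearest integer
R: 94×217/255 = 20398/255 ≈ 79.992 → 80
G: 168×85/255 = 14280/255 ≈ 56.000 → 56
B: 33×25/255 = 825/255 ≈ 3.235 → 3
= RGB(80, 56, 3)


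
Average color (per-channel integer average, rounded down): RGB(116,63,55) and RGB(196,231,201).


Midpoint: each channel = ⌊(C₁+C₂)/2⌋
R: ⌊(116+196)/2⌋ = 156
G: ⌊(63+231)/2⌋ = 147
B: ⌊(55+201)/2⌋ = 128
= RGB(156, 147, 128)


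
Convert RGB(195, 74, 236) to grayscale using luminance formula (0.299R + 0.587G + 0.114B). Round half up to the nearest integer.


Gray = 0.299×R + 0.587×G + 0.114×B
Gray = 0.299×195 + 0.587×74 + 0.114×236
Gray = 58.305 + 43.438 + 26.904
Gray = 128.647 → round half up → 129
Gray = 129


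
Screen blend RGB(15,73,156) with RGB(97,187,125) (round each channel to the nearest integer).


Screen: C = 255 - (255-A)×(255-B)/255, rounded to nearest integer
R: 255 - (255-15)×(255-97)/255 = 255 - 37920/255 ≈ 255 - 148.706 = 106.294 → 106
G: 255 - (255-73)×(255-187)/255 = 255 - 12376/255 ≈ 255 - 48.533 = 206.467 → 206
B: 255 - (255-156)×(255-125)/255 = 255 - 12870/255 ≈ 255 - 50.471 = 204.529 → 205
= RGB(106, 206, 205)


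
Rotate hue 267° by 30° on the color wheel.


New hue = (H + rotation) mod 360
New hue = (267 + 30) mod 360
= 297 mod 360
= 297°


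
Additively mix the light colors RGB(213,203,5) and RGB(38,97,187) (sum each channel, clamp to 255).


Additive: each channel = min(255, C₁+C₂)
R: 213+38 = 251 → 251
G: 203+97 = 300 → 255
B: 5+187 = 192 → 192
= RGB(251, 255, 192)


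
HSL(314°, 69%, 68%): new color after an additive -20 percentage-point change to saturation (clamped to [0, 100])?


Original S = 69%
Adjustment = -20 percentage points
New S = 69 + (-20) = 49
Clamp to [0, 100] → 49
= HSL(314°, 49%, 68%)


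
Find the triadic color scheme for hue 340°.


Triadic: equally spaced at 120° intervals
H1 = 340°
H2 = (340 + 120) mod 360 = 100°
H3 = (340 + 240) mod 360 = 220°
Triadic = 340°, 100°, 220°


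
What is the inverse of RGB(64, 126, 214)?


Invert: (255-R, 255-G, 255-B)
R: 255-64 = 191
G: 255-126 = 129
B: 255-214 = 41
= RGB(191, 129, 41)


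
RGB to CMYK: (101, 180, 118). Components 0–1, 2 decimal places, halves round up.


R'=101/255≈0.3961, G'=180/255≈0.7059, B'=118/255≈0.4627
K = 1 - max(R',G',B') = 1 - 180/255 = 75/255 = 0.29411… → 0.29
(1-R'-K)/(1-K) simplifies to (max-R)/max with max = 180:
C = (180-101)/180 = 79/180 = 0.43888… → 0.44
M = (180-180)/180 = 0/180 = 0 → 0.00
Y = (180-118)/180 = 62/180 = 0.34444… → 0.34
= CMYK(0.44, 0.00, 0.34, 0.29)


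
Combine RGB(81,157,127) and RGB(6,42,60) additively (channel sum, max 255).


Additive: each channel = min(255, C₁+C₂)
R: 81+6 = 87 → 87
G: 157+42 = 199 → 199
B: 127+60 = 187 → 187
= RGB(87, 199, 187)


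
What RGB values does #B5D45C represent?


B5 → 181 (R)
D4 → 212 (G)
5C → 92 (B)
= RGB(181, 212, 92)


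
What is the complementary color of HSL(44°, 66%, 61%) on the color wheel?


Complement = opposite side of color wheel = hue + 180°
H' = (44 + 180) mod 360 = 224°
S and L unchanged.
= HSL(224°, 66%, 61%)


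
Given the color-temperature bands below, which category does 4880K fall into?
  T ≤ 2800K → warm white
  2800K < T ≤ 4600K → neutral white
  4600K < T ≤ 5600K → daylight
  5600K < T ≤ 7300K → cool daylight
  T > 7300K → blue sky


Temperature: 4880K
4600K < 4880K ≤ 5600K → daylight
Classification: daylight


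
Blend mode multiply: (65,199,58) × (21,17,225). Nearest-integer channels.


Multiply: C = A×B/255, rounded to nearest integer
R: 65×21/255 = 1365/255 ≈ 5.353 → 5
G: 199×17/255 = 3383/255 ≈ 13.267 → 13
B: 58×225/255 = 13050/255 ≈ 51.176 → 51
= RGB(5, 13, 51)


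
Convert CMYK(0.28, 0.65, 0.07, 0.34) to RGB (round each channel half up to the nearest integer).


R = 255 × (1-C) × (1-K) = 255 × 0.72 × 0.66 = 121.176 → 121
G = 255 × (1-M) × (1-K) = 255 × 0.35 × 0.66 = 58.905 → 59
B = 255 × (1-Y) × (1-K) = 255 × 0.93 × 0.66 = 156.519 → 157
= RGB(121, 59, 157)


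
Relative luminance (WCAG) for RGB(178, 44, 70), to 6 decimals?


Linearize each channel (sRGB transfer function): c = v/255; c_lin = c/12.92 if c ≤ 0.04045, else ((c+0.055)/1.055)^2.4
  R: 178/255 ≈ 0.698039 > 0.04045 → ((0.698039+0.055)/1.055)^2.4 ≈ 0.445201
  G: 44/255 ≈ 0.172549 > 0.04045 → ((0.172549+0.055)/1.055)^2.4 ≈ 0.025187
  B: 70/255 ≈ 0.274510 > 0.04045 → ((0.274510+0.055)/1.055)^2.4 ≈ 0.061246
R_lin = 0.445201, G_lin = 0.025187, B_lin = 0.061246
L = 0.2126×R + 0.7152×G + 0.0722×B
L = 0.2126×0.445201 + 0.7152×0.025187 + 0.0722×0.061246
L ≈ 0.117085


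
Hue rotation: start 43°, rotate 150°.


New hue = (H + rotation) mod 360
New hue = (43 + 150) mod 360
= 193 mod 360
= 193°


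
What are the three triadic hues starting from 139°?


Triadic: equally spaced at 120° intervals
H1 = 139°
H2 = (139 + 120) mod 360 = 259°
H3 = (139 + 240) mod 360 = 19°
Triadic = 139°, 259°, 19°


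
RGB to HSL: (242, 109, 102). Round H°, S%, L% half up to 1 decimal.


Normalize: R'=242/255≈0.9490, G'=109/255≈0.4275, B'=102/255≈0.4000
Max=242/255, Min=102/255, Δ=Max-Min=140/255
L = (Max+Min)/2 = (242+102)/510 = 344/510 = 0.67450… → L = 67.5%
L > 0.5 → S = Δ/(2-Max-Min) = 140/(510-242-102) = 140/166 = 0.84337… → S = 84.3%
(the 1/255 factors cancel in S and H, so raw channel differences can be used)
Max is R' → H = 60 × (((G-B)/Δ) mod 6) = 60 × (((109-102)/140) mod 6)
  7/140 = 0.05
  H = 60 × 0.05 = 3° → H = 3.0°
= HSL(3.0°, 84.3%, 67.5%)


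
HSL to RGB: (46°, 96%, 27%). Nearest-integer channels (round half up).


H=46°, S=0.96, L=0.27
C = (1-|2L-1|)×S = (1-|-0.46|)×0.96 = 0.5184
H' = H/60 = 46/60 ≈ 0.7667; X = C×(1-|H' mod 2 - 1|) = 0.39744
m = L - C/2 = 0.27 - 0.2592 = 0.0108
Sector ⌊H'⌋ = 0 → (R',G',B') = (0.5184, 0.39744, 0.0)
RGB = ((R'+m)×255, (G'+m)×255, (B'+m)×255) = (134.946, 104.1012, 2.754)
Round half up → RGB(135, 104, 3)


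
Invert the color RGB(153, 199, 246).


Invert: (255-R, 255-G, 255-B)
R: 255-153 = 102
G: 255-199 = 56
B: 255-246 = 9
= RGB(102, 56, 9)


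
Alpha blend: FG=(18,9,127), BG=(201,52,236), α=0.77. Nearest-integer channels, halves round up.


C = α×F + (1-α)×B, with 1-α = 0.23
R: 0.77×18 + 0.23×201 = 13.86 + 46.23 = 60.09 → 60
G: 0.77×9 + 0.23×52 = 6.93 + 11.96 = 18.89 → 19
B: 0.77×127 + 0.23×236 = 97.79 + 54.28 = 152.07 → 152
= RGB(60, 19, 152)


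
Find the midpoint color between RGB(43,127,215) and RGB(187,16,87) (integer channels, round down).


Midpoint: each channel = ⌊(C₁+C₂)/2⌋
R: ⌊(43+187)/2⌋ = 115
G: ⌊(127+16)/2⌋ = 71
B: ⌊(215+87)/2⌋ = 151
= RGB(115, 71, 151)


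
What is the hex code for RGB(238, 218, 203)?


R = 238 → EE (hex)
G = 218 → DA (hex)
B = 203 → CB (hex)
Hex = #EEDACB


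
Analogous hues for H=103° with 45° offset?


Base hue: 103°
Left analog: (103 - 45) mod 360 = 58°
Right analog: (103 + 45) mod 360 = 148°
Analogous hues = 58° and 148°


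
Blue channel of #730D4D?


Color: #730D4D
R = 73 = 115
G = 0D = 13
B = 4D = 77
Blue = 77


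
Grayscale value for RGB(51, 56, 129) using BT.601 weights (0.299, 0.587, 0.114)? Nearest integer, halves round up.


Gray = 0.299×R + 0.587×G + 0.114×B
Gray = 0.299×51 + 0.587×56 + 0.114×129
Gray = 15.249 + 32.872 + 14.706
Gray = 62.827 → round half up → 63
Gray = 63


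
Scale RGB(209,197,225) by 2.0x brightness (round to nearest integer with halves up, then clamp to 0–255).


Multiply each channel by 2.0, round half up, clamp to [0, 255]
R: 209×2.0 = 418 → clamp → 255
G: 197×2.0 = 394 → clamp → 255
B: 225×2.0 = 450 → clamp → 255
= RGB(255, 255, 255)


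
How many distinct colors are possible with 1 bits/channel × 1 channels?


Total bits = 1 bits/channel × 1 channels = 1 bits
Distinct colors = 2^1
= 2 colors


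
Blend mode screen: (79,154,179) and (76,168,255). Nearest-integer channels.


Screen: C = 255 - (255-A)×(255-B)/255, rounded to nearest integer
R: 255 - (255-79)×(255-76)/255 = 255 - 31504/255 ≈ 255 - 123.545 = 131.455 → 131
G: 255 - (255-154)×(255-168)/255 = 255 - 8787/255 ≈ 255 - 34.459 = 220.541 → 221
B: 255 - (255-179)×(255-255)/255 = 255 - 0/255 ≈ 255 - 0.000 = 255.000 → 255
= RGB(131, 221, 255)


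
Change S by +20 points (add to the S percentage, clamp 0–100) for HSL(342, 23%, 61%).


Original S = 23%
Adjustment = +20 percentage points
New S = 23 + (20) = 43
Clamp to [0, 100] → 43
= HSL(342°, 43%, 61%)


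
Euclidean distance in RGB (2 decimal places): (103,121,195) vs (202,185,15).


d = √[(R₁-R₂)² + (G₁-G₂)² + (B₁-B₂)²]
d = √[(103-202)² + (121-185)² + (195-15)²]
d = √[9801 + 4096 + 32400]
d = √46297
d ≈ 215.17


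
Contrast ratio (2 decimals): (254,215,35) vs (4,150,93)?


Linearize each sRGB channel c=v/255: c/12.92 if c ≤ 0.04045 else ((c+0.055)/1.055)^2.4
L = 0.2126×R_lin + 0.7152×G_lin + 0.0722×B_lin
Color 1 (254,215,35):
  R=254: 254/255≈0.9961 > 0.04045 → ((0.9961+0.055)/1.055)^2.4 ≈ 0.99110
  G=215: 215/255≈0.8431 > 0.04045 → ((0.8431+0.055)/1.055)^2.4 ≈ 0.67954
  B=35: 35/255≈0.1373 > 0.04045 → ((0.1373+0.055)/1.055)^2.4 ≈ 0.01681
  L1 = 0.2126×0.99110 + 0.7152×0.67954 + 0.0722×0.01681 ≈ 0.69793
Color 2 (4,150,93):
  R=4: 4/255≈0.0157 ≤ 0.04045 → 0.0157/12.92 ≈ 0.00121
  G=150: 150/255≈0.5882 > 0.04045 → ((0.5882+0.055)/1.055)^2.4 ≈ 0.30499
  B=93: 93/255≈0.3647 > 0.04045 → ((0.3647+0.055)/1.055)^2.4 ≈ 0.10946
  L2 = 0.2126×0.00121 + 0.7152×0.30499 + 0.0722×0.10946 ≈ 0.22629
Lighter = 0.69793, Darker = 0.22629
Ratio = (L_lighter + 0.05) / (L_darker + 0.05)
Ratio = (0.69793 + 0.05) / (0.22629 + 0.05) = 0.74793 / 0.27629 ≈ 2.7071
Ratio ≈ 2.71:1


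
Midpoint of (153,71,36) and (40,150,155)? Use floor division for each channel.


Midpoint: each channel = ⌊(C₁+C₂)/2⌋
R: ⌊(153+40)/2⌋ = 96
G: ⌊(71+150)/2⌋ = 110
B: ⌊(36+155)/2⌋ = 95
= RGB(96, 110, 95)


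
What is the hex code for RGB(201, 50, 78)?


R = 201 → C9 (hex)
G = 50 → 32 (hex)
B = 78 → 4E (hex)
Hex = #C9324E


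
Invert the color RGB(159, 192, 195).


Invert: (255-R, 255-G, 255-B)
R: 255-159 = 96
G: 255-192 = 63
B: 255-195 = 60
= RGB(96, 63, 60)


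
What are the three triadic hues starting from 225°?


Triadic: equally spaced at 120° intervals
H1 = 225°
H2 = (225 + 120) mod 360 = 345°
H3 = (225 + 240) mod 360 = 105°
Triadic = 225°, 345°, 105°


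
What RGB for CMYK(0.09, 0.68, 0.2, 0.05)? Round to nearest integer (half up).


R = 255 × (1-C) × (1-K) = 255 × 0.91 × 0.95 = 220.4475 → 220
G = 255 × (1-M) × (1-K) = 255 × 0.32 × 0.95 = 77.52 → 78
B = 255 × (1-Y) × (1-K) = 255 × 0.80 × 0.95 = 193.8 → 194
= RGB(220, 78, 194)


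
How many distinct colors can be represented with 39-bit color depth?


Colors = 2^bits = 2^39
= 549,755,813,888 colors


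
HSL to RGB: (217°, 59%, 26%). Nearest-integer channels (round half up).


H=217°, S=0.59, L=0.26
C = (1-|2L-1|)×S = (1-|-0.48|)×0.59 = 0.3068
H' = H/60 = 217/60 ≈ 3.6167; X = C×(1-|H' mod 2 - 1|) ≈ 0.1176
m = L - C/2 = 0.26 - 0.1534 = 0.1066
Sector ⌊H'⌋ = 3 → (R',G',B') = (0.0, ≈0.1176, 0.3068)
RGB = ((R'+m)×255, (G'+m)×255, (B'+m)×255) = (27.183, 57.1727, 105.417)
Round half up → RGB(27, 57, 105)


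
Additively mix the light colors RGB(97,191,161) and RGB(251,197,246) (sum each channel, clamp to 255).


Additive: each channel = min(255, C₁+C₂)
R: 97+251 = 348 → 255
G: 191+197 = 388 → 255
B: 161+246 = 407 → 255
= RGB(255, 255, 255)


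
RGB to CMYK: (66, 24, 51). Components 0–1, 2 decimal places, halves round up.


R'=66/255≈0.2588, G'=24/255≈0.0941, B'=51/255≈0.2000
K = 1 - max(R',G',B') = 1 - 66/255 = 189/255 = 0.74117… → 0.74
(1-R'-K)/(1-K) simplifies to (max-R)/max with max = 66:
C = (66-66)/66 = 0/66 = 0 → 0.00
M = (66-24)/66 = 42/66 = 0.63636… → 0.64
Y = (66-51)/66 = 15/66 = 0.22727… → 0.23
= CMYK(0.00, 0.64, 0.23, 0.74)


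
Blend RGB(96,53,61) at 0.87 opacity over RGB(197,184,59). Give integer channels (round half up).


C = α×F + (1-α)×B, with 1-α = 0.13
R: 0.87×96 + 0.13×197 = 83.52 + 25.61 = 109.13 → 109
G: 0.87×53 + 0.13×184 = 46.11 + 23.92 = 70.03 → 70
B: 0.87×61 + 0.13×59 = 53.07 + 7.67 = 60.74 → 61
= RGB(109, 70, 61)


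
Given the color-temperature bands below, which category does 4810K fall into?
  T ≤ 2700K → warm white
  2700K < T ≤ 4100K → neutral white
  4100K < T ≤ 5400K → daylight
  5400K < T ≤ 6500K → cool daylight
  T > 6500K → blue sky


Temperature: 4810K
4100K < 4810K ≤ 5400K → daylight
Classification: daylight


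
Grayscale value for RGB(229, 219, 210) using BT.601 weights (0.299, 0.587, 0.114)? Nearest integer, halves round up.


Gray = 0.299×R + 0.587×G + 0.114×B
Gray = 0.299×229 + 0.587×219 + 0.114×210
Gray = 68.471 + 128.553 + 23.940
Gray = 220.964 → round half up → 221
Gray = 221


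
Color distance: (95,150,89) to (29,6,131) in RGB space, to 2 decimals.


d = √[(R₁-R₂)² + (G₁-G₂)² + (B₁-B₂)²]
d = √[(95-29)² + (150-6)² + (89-131)²]
d = √[4356 + 20736 + 1764]
d = √26856
d ≈ 163.88


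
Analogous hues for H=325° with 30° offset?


Base hue: 325°
Left analog: (325 - 30) mod 360 = 295°
Right analog: (325 + 30) mod 360 = 355°
Analogous hues = 295° and 355°


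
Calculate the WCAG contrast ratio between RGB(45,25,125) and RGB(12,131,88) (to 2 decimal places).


Linearize each sRGB channel c=v/255: c/12.92 if c ≤ 0.04045 else ((c+0.055)/1.055)^2.4
L = 0.2126×R_lin + 0.7152×G_lin + 0.0722×B_lin
Color 1 (45,25,125):
  R=45: 45/255≈0.1765 > 0.04045 → ((0.1765+0.055)/1.055)^2.4 ≈ 0.02624
  G=25: 25/255≈0.0980 > 0.04045 → ((0.0980+0.055)/1.055)^2.4 ≈ 0.00972
  B=125: 125/255≈0.4902 > 0.04045 → ((0.4902+0.055)/1.055)^2.4 ≈ 0.20508
  L1 = 0.2126×0.02624 + 0.7152×0.00972 + 0.0722×0.20508 ≈ 0.02734
Color 2 (12,131,88):
  R=12: 12/255≈0.0471 > 0.04045 → ((0.0471+0.055)/1.055)^2.4 ≈ 0.00368
  G=131: 131/255≈0.5137 > 0.04045 → ((0.5137+0.055)/1.055)^2.4 ≈ 0.22697
  B=88: 88/255≈0.3451 > 0.04045 → ((0.3451+0.055)/1.055)^2.4 ≈ 0.09759
  L2 = 0.2126×0.00368 + 0.7152×0.22697 + 0.0722×0.09759 ≈ 0.17015
Lighter = 0.17015, Darker = 0.02734
Ratio = (L_lighter + 0.05) / (L_darker + 0.05)
Ratio = (0.17015 + 0.05) / (0.02734 + 0.05) = 0.22015 / 0.07734 ≈ 2.8466
Ratio ≈ 2.85:1


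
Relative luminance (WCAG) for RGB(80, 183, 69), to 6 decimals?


Linearize each channel (sRGB transfer function): c = v/255; c_lin = c/12.92 if c ≤ 0.04045, else ((c+0.055)/1.055)^2.4
  R: 80/255 ≈ 0.313725 > 0.04045 → ((0.313725+0.055)/1.055)^2.4 ≈ 0.080220
  G: 183/255 ≈ 0.717647 > 0.04045 → ((0.717647+0.055)/1.055)^2.4 ≈ 0.473531
  B: 69/255 ≈ 0.270588 > 0.04045 → ((0.270588+0.055)/1.055)^2.4 ≈ 0.059511
R_lin = 0.080220, G_lin = 0.473531, B_lin = 0.059511
L = 0.2126×R + 0.7152×G + 0.0722×B
L = 0.2126×0.080220 + 0.7152×0.473531 + 0.0722×0.059511
L ≈ 0.360021


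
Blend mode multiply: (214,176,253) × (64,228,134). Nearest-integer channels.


Multiply: C = A×B/255, rounded to nearest integer
R: 214×64/255 = 13696/255 ≈ 53.710 → 54
G: 176×228/255 = 40128/255 ≈ 157.365 → 157
B: 253×134/255 = 33902/255 ≈ 132.949 → 133
= RGB(54, 157, 133)


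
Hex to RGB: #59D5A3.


59 → 89 (R)
D5 → 213 (G)
A3 → 163 (B)
= RGB(89, 213, 163)


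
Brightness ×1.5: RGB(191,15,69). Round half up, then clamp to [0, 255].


Multiply each channel by 1.5, round half up, clamp to [0, 255]
R: 191×1.5 = 286.5 → round → 287 → clamp → 255
G: 15×1.5 = 22.5 → round → 23
B: 69×1.5 = 103.5 → round → 104
= RGB(255, 23, 104)


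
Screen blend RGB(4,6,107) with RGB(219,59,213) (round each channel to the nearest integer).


Screen: C = 255 - (255-A)×(255-B)/255, rounded to nearest integer
R: 255 - (255-4)×(255-219)/255 = 255 - 9036/255 ≈ 255 - 35.435 = 219.565 → 220
G: 255 - (255-6)×(255-59)/255 = 255 - 48804/255 ≈ 255 - 191.388 = 63.612 → 64
B: 255 - (255-107)×(255-213)/255 = 255 - 6216/255 ≈ 255 - 24.376 = 230.624 → 231
= RGB(220, 64, 231)


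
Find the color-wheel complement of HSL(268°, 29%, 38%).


Complement = opposite side of color wheel = hue + 180°
H' = (268 + 180) mod 360 = 88°
S and L unchanged.
= HSL(88°, 29%, 38%)


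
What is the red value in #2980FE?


Color: #2980FE
R = 29 = 41
G = 80 = 128
B = FE = 254
Red = 41


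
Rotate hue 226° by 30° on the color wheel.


New hue = (H + rotation) mod 360
New hue = (226 + 30) mod 360
= 256 mod 360
= 256°


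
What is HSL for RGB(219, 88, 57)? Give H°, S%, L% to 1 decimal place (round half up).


Normalize: R'=219/255≈0.8588, G'=88/255≈0.3451, B'=57/255≈0.2235
Max=219/255, Min=57/255, Δ=Max-Min=162/255
L = (Max+Min)/2 = (219+57)/510 = 276/510 = 0.54117… → L = 54.1%
L > 0.5 → S = Δ/(2-Max-Min) = 162/(510-219-57) = 162/234 = 0.69230… → S = 69.2%
(the 1/255 factors cancel in S and H, so raw channel differences can be used)
Max is R' → H = 60 × (((G-B)/Δ) mod 6) = 60 × (((88-57)/162) mod 6)
  31/162 = 0.1913…
  H = 60 × 0.1913… = 11.481…° → H = 11.5°
= HSL(11.5°, 69.2%, 54.1%)


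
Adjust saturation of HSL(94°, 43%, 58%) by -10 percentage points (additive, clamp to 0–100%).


Original S = 43%
Adjustment = -10 percentage points
New S = 43 + (-10) = 33
Clamp to [0, 100] → 33
= HSL(94°, 33%, 58%)


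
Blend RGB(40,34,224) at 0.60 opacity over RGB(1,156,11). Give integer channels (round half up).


C = α×F + (1-α)×B, with 1-α = 0.40
R: 0.60×40 + 0.40×1 = 24.00 + 0.40 = 24.40 → 24
G: 0.60×34 + 0.40×156 = 20.40 + 62.40 = 82.80 → 83
B: 0.60×224 + 0.40×11 = 134.40 + 4.40 = 138.80 → 139
= RGB(24, 83, 139)


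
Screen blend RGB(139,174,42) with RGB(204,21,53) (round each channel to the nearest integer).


Screen: C = 255 - (255-A)×(255-B)/255, rounded to nearest integer
R: 255 - (255-139)×(255-204)/255 = 255 - 5916/255 ≈ 255 - 23.200 = 231.800 → 232
G: 255 - (255-174)×(255-21)/255 = 255 - 18954/255 ≈ 255 - 74.329 = 180.671 → 181
B: 255 - (255-42)×(255-53)/255 = 255 - 43026/255 ≈ 255 - 168.729 = 86.271 → 86
= RGB(232, 181, 86)


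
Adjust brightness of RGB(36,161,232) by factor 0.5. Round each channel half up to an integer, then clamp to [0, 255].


Multiply each channel by 0.5, round half up, clamp to [0, 255]
R: 36×0.5 = 18
G: 161×0.5 = 80.5 → round → 81
B: 232×0.5 = 116
= RGB(18, 81, 116)


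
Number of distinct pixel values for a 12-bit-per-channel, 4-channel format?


Total bits = 12 bits/channel × 4 channels = 48 bits
Distinct pixel values = 2^48
= 281,474,976,710,656 pixel values


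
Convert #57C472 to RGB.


57 → 87 (R)
C4 → 196 (G)
72 → 114 (B)
= RGB(87, 196, 114)


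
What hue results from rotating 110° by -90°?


New hue = (H + rotation) mod 360
New hue = (110 -90) mod 360
= 20 mod 360
= 20°


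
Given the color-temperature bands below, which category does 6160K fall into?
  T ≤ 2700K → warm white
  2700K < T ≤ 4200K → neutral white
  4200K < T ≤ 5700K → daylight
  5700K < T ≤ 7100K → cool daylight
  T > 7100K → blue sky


Temperature: 6160K
5700K < 6160K ≤ 7100K → cool daylight
Classification: cool daylight


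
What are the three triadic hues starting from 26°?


Triadic: equally spaced at 120° intervals
H1 = 26°
H2 = (26 + 120) mod 360 = 146°
H3 = (26 + 240) mod 360 = 266°
Triadic = 26°, 146°, 266°


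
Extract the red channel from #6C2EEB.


Color: #6C2EEB
R = 6C = 108
G = 2E = 46
B = EB = 235
Red = 108


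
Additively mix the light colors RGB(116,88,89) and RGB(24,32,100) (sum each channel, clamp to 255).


Additive: each channel = min(255, C₁+C₂)
R: 116+24 = 140 → 140
G: 88+32 = 120 → 120
B: 89+100 = 189 → 189
= RGB(140, 120, 189)


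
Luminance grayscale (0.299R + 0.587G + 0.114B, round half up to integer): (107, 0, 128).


Gray = 0.299×R + 0.587×G + 0.114×B
Gray = 0.299×107 + 0.587×0 + 0.114×128
Gray = 31.993 + 0.000 + 14.592
Gray = 46.585 → round half up → 47
Gray = 47


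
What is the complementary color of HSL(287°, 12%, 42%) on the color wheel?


Complement = opposite side of color wheel = hue + 180°
H' = (287 + 180) mod 360 = 107°
S and L unchanged.
= HSL(107°, 12%, 42%)


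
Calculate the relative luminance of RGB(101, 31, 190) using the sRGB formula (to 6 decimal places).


Linearize each channel (sRGB transfer function): c = v/255; c_lin = c/12.92 if c ≤ 0.04045, else ((c+0.055)/1.055)^2.4
  R: 101/255 ≈ 0.396078 > 0.04045 → ((0.396078+0.055)/1.055)^2.4 ≈ 0.130136
  G: 31/255 ≈ 0.121569 > 0.04045 → ((0.121569+0.055)/1.055)^2.4 ≈ 0.013702
  B: 190/255 ≈ 0.745098 > 0.04045 → ((0.745098+0.055)/1.055)^2.4 ≈ 0.514918
R_lin = 0.130136, G_lin = 0.013702, B_lin = 0.514918
L = 0.2126×R + 0.7152×G + 0.0722×B
L = 0.2126×0.130136 + 0.7152×0.013702 + 0.0722×0.514918
L ≈ 0.074644


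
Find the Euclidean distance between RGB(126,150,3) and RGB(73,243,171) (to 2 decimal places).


d = √[(R₁-R₂)² + (G₁-G₂)² + (B₁-B₂)²]
d = √[(126-73)² + (150-243)² + (3-171)²]
d = √[2809 + 8649 + 28224]
d = √39682
d ≈ 199.20


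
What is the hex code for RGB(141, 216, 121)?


R = 141 → 8D (hex)
G = 216 → D8 (hex)
B = 121 → 79 (hex)
Hex = #8DD879


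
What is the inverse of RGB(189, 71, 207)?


Invert: (255-R, 255-G, 255-B)
R: 255-189 = 66
G: 255-71 = 184
B: 255-207 = 48
= RGB(66, 184, 48)


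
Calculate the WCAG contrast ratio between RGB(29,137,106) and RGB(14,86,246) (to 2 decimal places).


Linearize each sRGB channel c=v/255: c/12.92 if c ≤ 0.04045 else ((c+0.055)/1.055)^2.4
L = 0.2126×R_lin + 0.7152×G_lin + 0.0722×B_lin
Color 1 (29,137,106):
  R=29: 29/255≈0.1137 > 0.04045 → ((0.1137+0.055)/1.055)^2.4 ≈ 0.01229
  G=137: 137/255≈0.5373 > 0.04045 → ((0.5373+0.055)/1.055)^2.4 ≈ 0.25016
  B=106: 106/255≈0.4157 > 0.04045 → ((0.4157+0.055)/1.055)^2.4 ≈ 0.14413
  L1 = 0.2126×0.01229 + 0.7152×0.25016 + 0.0722×0.14413 ≈ 0.19193
Color 2 (14,86,246):
  R=14: 14/255≈0.0549 > 0.04045 → ((0.0549+0.055)/1.055)^2.4 ≈ 0.00439
  G=86: 86/255≈0.3373 > 0.04045 → ((0.3373+0.055)/1.055)^2.4 ≈ 0.09306
  B=246: 246/255≈0.9647 > 0.04045 → ((0.9647+0.055)/1.055)^2.4 ≈ 0.92158
  L2 = 0.2126×0.00439 + 0.7152×0.09306 + 0.0722×0.92158 ≈ 0.13403
Lighter = 0.19193, Darker = 0.13403
Ratio = (L_lighter + 0.05) / (L_darker + 0.05)
Ratio = (0.19193 + 0.05) / (0.13403 + 0.05) = 0.24193 / 0.18403 ≈ 1.3146
Ratio ≈ 1.31:1


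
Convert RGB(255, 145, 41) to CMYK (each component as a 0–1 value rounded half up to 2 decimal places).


R'=255/255≈1.0000, G'=145/255≈0.5686, B'=41/255≈0.1608
K = 1 - max(R',G',B') = 1 - 255/255 = 0/255 = 0 → 0.00
(1-R'-K)/(1-K) simplifies to (max-R)/max with max = 255:
C = (255-255)/255 = 0/255 = 0 → 0.00
M = (255-145)/255 = 110/255 = 0.43137… → 0.43
Y = (255-41)/255 = 214/255 = 0.83921… → 0.84
= CMYK(0.00, 0.43, 0.84, 0.00)


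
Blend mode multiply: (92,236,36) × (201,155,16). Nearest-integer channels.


Multiply: C = A×B/255, rounded to nearest integer
R: 92×201/255 = 18492/255 ≈ 72.518 → 73
G: 236×155/255 = 36580/255 ≈ 143.451 → 143
B: 36×16/255 = 576/255 ≈ 2.259 → 2
= RGB(73, 143, 2)


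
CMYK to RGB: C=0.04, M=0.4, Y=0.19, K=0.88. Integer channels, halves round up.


R = 255 × (1-C) × (1-K) = 255 × 0.96 × 0.12 = 29.376 → 29
G = 255 × (1-M) × (1-K) = 255 × 0.60 × 0.12 = 18.36 → 18
B = 255 × (1-Y) × (1-K) = 255 × 0.81 × 0.12 = 24.786 → 25
= RGB(29, 18, 25)


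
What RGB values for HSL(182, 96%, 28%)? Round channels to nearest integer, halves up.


H=182°, S=0.96, L=0.28
C = (1-|2L-1|)×S = (1-|-0.44|)×0.96 = 0.5376
H' = H/60 = 182/60 ≈ 3.0333; X = C×(1-|H' mod 2 - 1|) = 0.51968
m = L - C/2 = 0.28 - 0.2688 = 0.0112
Sector ⌊H'⌋ = 3 → (R',G',B') = (0.0, 0.51968, 0.5376)
RGB = ((R'+m)×255, (G'+m)×255, (B'+m)×255) = (2.856, 135.3744, 139.944)
Round half up → RGB(3, 135, 140)


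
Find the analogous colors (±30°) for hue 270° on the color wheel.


Base hue: 270°
Left analog: (270 - 30) mod 360 = 240°
Right analog: (270 + 30) mod 360 = 300°
Analogous hues = 240° and 300°


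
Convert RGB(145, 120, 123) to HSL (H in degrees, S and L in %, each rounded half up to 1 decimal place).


Normalize: R'=145/255≈0.5686, G'=120/255≈0.4706, B'=123/255≈0.4824
Max=145/255, Min=120/255, Δ=Max-Min=25/255
L = (Max+Min)/2 = (145+120)/510 = 265/510 = 0.51960… → L = 52.0%
L > 0.5 → S = Δ/(2-Max-Min) = 25/(510-145-120) = 25/245 = 0.10204… → S = 10.2%
(the 1/255 factors cancel in S and H, so raw channel differences can be used)
Max is R' → H = 60 × (((G-B)/Δ) mod 6) = 60 × (((120-123)/25) mod 6)
  (-3)/25 = -0.12; negative, so add 6 → 5.88
  H = 60 × 5.88 = 352.8° → H = 352.8°
= HSL(352.8°, 10.2%, 52.0%)


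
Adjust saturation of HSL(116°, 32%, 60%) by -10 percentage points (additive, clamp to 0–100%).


Original S = 32%
Adjustment = -10 percentage points
New S = 32 + (-10) = 22
Clamp to [0, 100] → 22
= HSL(116°, 22%, 60%)


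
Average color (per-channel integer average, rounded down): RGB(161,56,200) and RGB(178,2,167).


Midpoint: each channel = ⌊(C₁+C₂)/2⌋
R: ⌊(161+178)/2⌋ = 169
G: ⌊(56+2)/2⌋ = 29
B: ⌊(200+167)/2⌋ = 183
= RGB(169, 29, 183)


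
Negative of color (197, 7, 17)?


Invert: (255-R, 255-G, 255-B)
R: 255-197 = 58
G: 255-7 = 248
B: 255-17 = 238
= RGB(58, 248, 238)


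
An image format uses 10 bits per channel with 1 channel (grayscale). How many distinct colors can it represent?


Total bits = 10 bits/channel × 1 channels = 10 bits
Distinct colors = 2^10
= 1,024 colors


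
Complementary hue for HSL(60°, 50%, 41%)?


Complement = opposite side of color wheel = hue + 180°
H' = (60 + 180) mod 360 = 240°
S and L unchanged.
= HSL(240°, 50%, 41%)
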